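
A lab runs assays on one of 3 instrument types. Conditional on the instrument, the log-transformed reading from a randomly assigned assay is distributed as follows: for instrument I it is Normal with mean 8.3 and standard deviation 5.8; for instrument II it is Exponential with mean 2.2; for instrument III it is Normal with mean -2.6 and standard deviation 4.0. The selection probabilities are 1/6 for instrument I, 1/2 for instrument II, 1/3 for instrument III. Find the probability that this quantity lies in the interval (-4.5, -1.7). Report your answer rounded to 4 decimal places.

0.0953

Conditional on each instrument, P(-4.5 < X < -1.7): I: 0.0286808; II: 0; III: 0.271617.
By total probability, P(-4.5 < X < -1.7) = 0.166667·0.0286808 + 0.5·0 + 0.333333·0.271617 = 0.0953191.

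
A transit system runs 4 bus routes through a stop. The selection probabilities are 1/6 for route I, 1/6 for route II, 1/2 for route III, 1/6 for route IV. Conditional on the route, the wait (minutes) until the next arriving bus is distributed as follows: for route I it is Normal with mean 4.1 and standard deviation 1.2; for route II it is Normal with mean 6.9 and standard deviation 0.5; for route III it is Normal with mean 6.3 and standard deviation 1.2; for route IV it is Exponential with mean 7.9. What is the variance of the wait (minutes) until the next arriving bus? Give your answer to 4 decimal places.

12.6967

Per component, I: μ=4.1, E[X²]=18.25; II: μ=6.9, E[X²]=47.86; III: μ=6.3, E[X²]=41.13; IV: μ=7.9, E[X²]=124.82.
E[X] = 0.166667·4.1 + 0.166667·6.9 + 0.5·6.3 + 0.166667·7.9 = 6.3.
E[X²] = 0.166667·18.25 + 0.166667·47.86 + 0.5·41.13 + 0.166667·124.82 = 52.3867.
Var(X) = E[X²] − (E[X])² = 52.3867 − 39.69 = 12.6967.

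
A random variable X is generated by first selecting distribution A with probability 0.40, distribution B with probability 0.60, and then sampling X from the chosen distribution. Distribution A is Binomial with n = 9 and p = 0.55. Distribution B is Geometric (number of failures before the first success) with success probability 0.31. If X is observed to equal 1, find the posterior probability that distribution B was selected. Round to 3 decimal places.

0.975

Likelihoods P(X=1 | ·): A: 0.00832349; B: 0.2139.
Posterior ∝ prior × likelihood. Numerator for B: 0.6·0.2139 = 0.12834.
Normalizing constant: 0.4·0.00832349 + 0.6·0.2139 = 0.131669.
P(B | observation) = 0.12834 / 0.131669 = 0.974714.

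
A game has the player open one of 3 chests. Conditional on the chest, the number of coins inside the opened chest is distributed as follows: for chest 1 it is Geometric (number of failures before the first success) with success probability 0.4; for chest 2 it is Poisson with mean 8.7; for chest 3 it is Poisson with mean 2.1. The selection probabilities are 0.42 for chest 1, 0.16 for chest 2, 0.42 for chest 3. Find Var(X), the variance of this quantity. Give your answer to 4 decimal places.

Per component, 1: μ=1.5, E[X²]=6; 2: μ=8.7, E[X²]=84.39; 3: μ=2.1, E[X²]=6.51.
E[X] = 0.42·1.5 + 0.16·8.7 + 0.42·2.1 = 2.904.
E[X²] = 0.42·6 + 0.16·84.39 + 0.42·6.51 = 18.7566.
Var(X) = E[X²] − (E[X])² = 18.7566 − 8.43322 = 10.3234.

10.3234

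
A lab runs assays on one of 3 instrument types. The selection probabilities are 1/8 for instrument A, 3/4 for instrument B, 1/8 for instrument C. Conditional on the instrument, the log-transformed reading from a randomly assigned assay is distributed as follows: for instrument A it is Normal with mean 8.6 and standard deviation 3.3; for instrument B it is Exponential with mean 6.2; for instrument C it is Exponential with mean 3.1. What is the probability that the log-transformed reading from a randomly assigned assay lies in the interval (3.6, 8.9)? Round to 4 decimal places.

Conditional on each instrument, P(3.6 < X < 8.9): A: 0.471351; B: 0.321537; C: 0.256438.
By total probability, P(3.6 < X < 8.9) = 0.125·0.471351 + 0.75·0.321537 + 0.125·0.256438 = 0.332126.

0.3321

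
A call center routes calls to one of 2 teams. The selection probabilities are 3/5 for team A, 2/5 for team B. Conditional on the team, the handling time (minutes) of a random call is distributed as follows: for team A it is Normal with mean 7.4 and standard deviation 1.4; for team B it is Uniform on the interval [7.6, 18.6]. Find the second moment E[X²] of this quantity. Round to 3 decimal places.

For each component E[X²] = Var + (mean)², giving A: 56.72; B: 181.693.
Overall E[X²] = 0.6·56.72 + 0.4·181.693 = 106.709.

106.709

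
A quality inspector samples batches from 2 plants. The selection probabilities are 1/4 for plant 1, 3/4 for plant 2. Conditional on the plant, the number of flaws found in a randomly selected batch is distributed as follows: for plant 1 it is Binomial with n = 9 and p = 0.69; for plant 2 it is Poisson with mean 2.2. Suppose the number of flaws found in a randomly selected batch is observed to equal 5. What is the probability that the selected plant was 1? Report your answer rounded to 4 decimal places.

0.5604

Likelihoods P(X=5 | ·): 1: 0.181996; 2: 0.0475866.
Posterior ∝ prior × likelihood. Numerator for 1: 0.25·0.181996 = 0.0454991.
Normalizing constant: 0.25·0.181996 + 0.75·0.0475866 = 0.081189.
P(1 | observation) = 0.0454991 / 0.081189 = 0.56041.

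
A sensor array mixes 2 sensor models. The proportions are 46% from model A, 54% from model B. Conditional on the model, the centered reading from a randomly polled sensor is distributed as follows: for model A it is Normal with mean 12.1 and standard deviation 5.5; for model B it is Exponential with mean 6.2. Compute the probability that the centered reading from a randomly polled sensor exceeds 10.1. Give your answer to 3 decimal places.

Conditional on each model, P(X > 10.1): A: 0.641935; B: 0.196119.
By total probability, P(X > 10.1) = 0.46·0.641935 + 0.54·0.196119 = 0.401195.

0.401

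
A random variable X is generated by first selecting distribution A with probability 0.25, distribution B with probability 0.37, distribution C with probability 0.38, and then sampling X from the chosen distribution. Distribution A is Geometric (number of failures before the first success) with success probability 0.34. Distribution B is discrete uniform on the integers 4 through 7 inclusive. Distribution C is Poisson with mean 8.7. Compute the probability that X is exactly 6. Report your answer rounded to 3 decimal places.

Conditional on each component, P(X = 6): A: 0.0281023; B: 0.25; C: 0.100328.
By total probability, P(X = 6) = 0.25·0.0281023 + 0.37·0.25 + 0.38·0.100328 = 0.13765.

0.138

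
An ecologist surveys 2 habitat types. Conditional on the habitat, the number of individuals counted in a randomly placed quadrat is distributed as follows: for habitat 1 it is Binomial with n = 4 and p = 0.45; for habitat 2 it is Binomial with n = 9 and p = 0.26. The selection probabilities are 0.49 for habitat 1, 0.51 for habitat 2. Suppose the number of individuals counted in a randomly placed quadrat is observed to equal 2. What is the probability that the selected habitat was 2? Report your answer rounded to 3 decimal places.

0.456

Likelihoods P(X=2 | ·): 1: 0.367538; 2: 0.295714.
Posterior ∝ prior × likelihood. Numerator for 2: 0.51·0.295714 = 0.150814.
Normalizing constant: 0.49·0.367538 + 0.51·0.295714 = 0.330907.
P(2 | observation) = 0.150814 / 0.330907 = 0.455759.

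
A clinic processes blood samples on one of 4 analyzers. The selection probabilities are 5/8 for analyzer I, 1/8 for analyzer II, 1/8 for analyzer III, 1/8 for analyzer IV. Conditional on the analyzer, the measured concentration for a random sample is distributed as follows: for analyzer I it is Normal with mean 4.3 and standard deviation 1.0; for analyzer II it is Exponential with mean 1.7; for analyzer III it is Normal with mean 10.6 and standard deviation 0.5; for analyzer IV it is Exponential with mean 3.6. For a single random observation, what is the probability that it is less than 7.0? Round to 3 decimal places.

0.853

Conditional on each analyzer, P(X < 7.0): I: 0.996533; II: 0.983717; III: 3.01037e-13; IV: 0.856933.
By total probability, P(X < 7.0) = 0.625·0.996533 + 0.125·0.983717 + 0.125·3.01037e-13 + 0.125·0.856933 = 0.852914.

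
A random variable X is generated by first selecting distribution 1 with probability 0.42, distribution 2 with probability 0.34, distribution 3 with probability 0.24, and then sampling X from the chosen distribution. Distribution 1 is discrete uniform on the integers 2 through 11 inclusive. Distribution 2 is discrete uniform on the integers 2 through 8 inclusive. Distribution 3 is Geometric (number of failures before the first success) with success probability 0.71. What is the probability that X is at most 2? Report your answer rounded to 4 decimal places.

Conditional on each component, P(X ≤ 2): 1: 0.1; 2: 0.142857; 3: 0.975611.
By total probability, P(X ≤ 2) = 0.42·0.1 + 0.34·0.142857 + 0.24·0.975611 = 0.324718.

0.3247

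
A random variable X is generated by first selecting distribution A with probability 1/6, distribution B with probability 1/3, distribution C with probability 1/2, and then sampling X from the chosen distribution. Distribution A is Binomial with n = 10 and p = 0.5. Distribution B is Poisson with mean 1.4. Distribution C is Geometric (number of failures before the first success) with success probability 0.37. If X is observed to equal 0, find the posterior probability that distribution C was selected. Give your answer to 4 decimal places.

0.6919

Likelihoods P(X=0 | ·): A: 0.000976562; B: 0.246597; C: 0.37.
Posterior ∝ prior × likelihood. Numerator for C: 0.5·0.37 = 0.185.
Normalizing constant: 0.166667·0.000976562 + 0.333333·0.246597 + 0.5·0.37 = 0.267362.
P(C | observation) = 0.185 / 0.267362 = 0.691946.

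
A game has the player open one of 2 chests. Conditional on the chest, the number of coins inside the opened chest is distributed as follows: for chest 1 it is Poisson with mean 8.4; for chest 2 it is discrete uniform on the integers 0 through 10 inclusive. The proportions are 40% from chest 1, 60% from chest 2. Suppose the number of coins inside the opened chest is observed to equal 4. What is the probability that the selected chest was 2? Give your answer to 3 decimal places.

0.745

Likelihoods P(X=4 | ·): 1: 0.0466479; 2: 0.0909091.
Posterior ∝ prior × likelihood. Numerator for 2: 0.6·0.0909091 = 0.0545455.
Normalizing constant: 0.4·0.0466479 + 0.6·0.0909091 = 0.0732046.
P(2 | observation) = 0.0545455 / 0.0732046 = 0.745109.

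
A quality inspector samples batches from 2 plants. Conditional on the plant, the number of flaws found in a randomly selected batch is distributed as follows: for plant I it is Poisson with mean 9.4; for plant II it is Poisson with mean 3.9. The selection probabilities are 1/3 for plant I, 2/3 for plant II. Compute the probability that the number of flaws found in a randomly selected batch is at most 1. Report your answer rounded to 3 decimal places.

0.066

Conditional on each plant, P(X ≤ 1): I: 0.00086033; II: 0.0991854.
By total probability, P(X ≤ 1) = 0.333333·0.00086033 + 0.666667·0.0991854 = 0.0664104.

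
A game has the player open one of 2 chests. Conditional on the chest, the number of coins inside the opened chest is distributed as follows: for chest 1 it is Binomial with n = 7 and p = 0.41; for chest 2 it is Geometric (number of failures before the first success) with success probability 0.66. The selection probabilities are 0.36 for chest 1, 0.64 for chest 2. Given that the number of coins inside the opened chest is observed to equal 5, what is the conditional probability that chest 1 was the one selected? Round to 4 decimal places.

0.9408

Likelihoods P(X=5 | ·): 1: 0.084692; 2: 0.00299874.
Posterior ∝ prior × likelihood. Numerator for 1: 0.36·0.084692 = 0.0304891.
Normalizing constant: 0.36·0.084692 + 0.64·0.00299874 = 0.0324083.
P(1 | observation) = 0.0304891 / 0.0324083 = 0.940781.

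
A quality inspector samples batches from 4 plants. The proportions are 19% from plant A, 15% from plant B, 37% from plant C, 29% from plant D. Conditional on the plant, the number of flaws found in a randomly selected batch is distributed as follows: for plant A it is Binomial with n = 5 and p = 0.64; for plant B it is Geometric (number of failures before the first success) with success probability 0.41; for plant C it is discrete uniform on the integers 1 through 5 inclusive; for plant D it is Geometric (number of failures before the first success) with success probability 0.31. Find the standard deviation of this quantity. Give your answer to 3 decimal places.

1.984

Per component, A: μ=3.2, E[X²]=11.392; B: μ=1.43902, E[X²]=5.58061; C: μ=3, E[X²]=11; D: μ=2.22581, E[X²]=12.1342.
E[X] = 0.19·3.2 + 0.15·1.43902 + 0.37·3 + 0.29·2.22581 = 2.57934.
E[X²] = 0.19·11.392 + 0.15·5.58061 + 0.37·11 + 0.29·12.1342 = 10.5905.
Var(X) = E[X²] − (E[X])² = 10.5905 − 6.65298 = 3.93752.
SD(X) = √3.93752 = 1.98432.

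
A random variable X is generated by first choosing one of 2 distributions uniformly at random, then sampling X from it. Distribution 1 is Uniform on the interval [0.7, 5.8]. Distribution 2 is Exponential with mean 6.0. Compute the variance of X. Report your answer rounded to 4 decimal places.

Per component, 1: μ=3.25, E[X²]=12.73; 2: μ=6, E[X²]=72.
E[X] = 0.5·3.25 + 0.5·6 = 4.625.
E[X²] = 0.5·12.73 + 0.5·72 = 42.365.
Var(X) = E[X²] − (E[X])² = 42.365 − 21.3906 = 20.9744.

20.9744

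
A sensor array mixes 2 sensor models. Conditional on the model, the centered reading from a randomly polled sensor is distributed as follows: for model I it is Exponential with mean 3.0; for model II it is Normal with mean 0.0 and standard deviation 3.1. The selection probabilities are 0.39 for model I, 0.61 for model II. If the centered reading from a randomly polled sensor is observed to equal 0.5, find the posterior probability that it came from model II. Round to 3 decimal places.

Likelihoods f(0.5 | ·): I: 0.282161; II: 0.127028.
Posterior ∝ prior × likelihood. Numerator for II: 0.61·0.127028 = 0.0774871.
Normalizing constant: 0.39·0.282161 + 0.61·0.127028 = 0.18753.
P(II | observation) = 0.0774871 / 0.18753 = 0.413199.

0.413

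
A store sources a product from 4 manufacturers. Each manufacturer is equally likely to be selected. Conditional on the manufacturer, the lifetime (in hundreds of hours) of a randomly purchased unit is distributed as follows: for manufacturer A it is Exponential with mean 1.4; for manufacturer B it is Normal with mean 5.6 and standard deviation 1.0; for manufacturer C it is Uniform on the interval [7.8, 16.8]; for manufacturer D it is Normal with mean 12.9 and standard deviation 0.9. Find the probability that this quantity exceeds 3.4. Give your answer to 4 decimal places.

0.7686

Conditional on each manufacturer, P(X > 3.4): A: 0.0881627; B: 0.986097; C: 1; D: 1.
By total probability, P(X > 3.4) = 0.25·0.0881627 + 0.25·0.986097 + 0.25·1 + 0.25·1 = 0.768565.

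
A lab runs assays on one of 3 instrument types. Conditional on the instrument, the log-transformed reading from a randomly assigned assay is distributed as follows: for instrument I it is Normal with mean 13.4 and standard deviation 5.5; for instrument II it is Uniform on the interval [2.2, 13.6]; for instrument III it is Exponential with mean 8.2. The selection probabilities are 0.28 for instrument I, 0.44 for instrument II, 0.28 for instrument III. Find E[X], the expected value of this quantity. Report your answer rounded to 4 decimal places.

9.5240

Component means — I: 13.4; II: 7.9; III: 8.2.
E[X] = 0.28·13.4 + 0.44·7.9 + 0.28·8.2 = 9.524.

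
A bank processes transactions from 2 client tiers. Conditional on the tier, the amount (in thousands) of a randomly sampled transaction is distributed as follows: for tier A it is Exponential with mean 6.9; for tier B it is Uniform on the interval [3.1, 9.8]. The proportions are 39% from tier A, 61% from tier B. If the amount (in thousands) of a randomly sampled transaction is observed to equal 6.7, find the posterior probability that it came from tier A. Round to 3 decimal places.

0.190

Likelihoods f(6.7 | ·): A: 0.0548839; B: 0.149254.
Posterior ∝ prior × likelihood. Numerator for A: 0.39·0.0548839 = 0.0214047.
Normalizing constant: 0.39·0.0548839 + 0.61·0.149254 = 0.112449.
P(A | observation) = 0.0214047 / 0.112449 = 0.19035.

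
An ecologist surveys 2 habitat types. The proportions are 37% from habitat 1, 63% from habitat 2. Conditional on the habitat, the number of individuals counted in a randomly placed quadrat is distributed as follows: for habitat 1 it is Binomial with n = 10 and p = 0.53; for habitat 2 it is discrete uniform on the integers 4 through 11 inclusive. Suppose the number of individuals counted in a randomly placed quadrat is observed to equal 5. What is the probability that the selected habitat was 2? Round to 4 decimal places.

Likelihoods P(X=5 | ·): 1: 0.241696; 2: 0.125.
Posterior ∝ prior × likelihood. Numerator for 2: 0.63·0.125 = 0.07875.
Normalizing constant: 0.37·0.241696 + 0.63·0.125 = 0.168177.
P(2 | observation) = 0.07875 / 0.168177 = 0.468255.

0.4683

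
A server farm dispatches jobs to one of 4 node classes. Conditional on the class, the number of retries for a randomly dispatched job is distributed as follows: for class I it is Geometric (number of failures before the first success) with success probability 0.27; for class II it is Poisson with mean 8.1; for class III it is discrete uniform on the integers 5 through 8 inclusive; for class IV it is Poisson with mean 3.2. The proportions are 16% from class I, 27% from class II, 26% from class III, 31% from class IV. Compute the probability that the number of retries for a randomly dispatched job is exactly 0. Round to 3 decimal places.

0.056

Conditional on each class, P(X = 0): I: 0.27; II: 0.000303539; III: 0; IV: 0.0407622.
By total probability, P(X = 0) = 0.16·0.27 + 0.27·0.000303539 + 0.26·0 + 0.31·0.0407622 = 0.0559182.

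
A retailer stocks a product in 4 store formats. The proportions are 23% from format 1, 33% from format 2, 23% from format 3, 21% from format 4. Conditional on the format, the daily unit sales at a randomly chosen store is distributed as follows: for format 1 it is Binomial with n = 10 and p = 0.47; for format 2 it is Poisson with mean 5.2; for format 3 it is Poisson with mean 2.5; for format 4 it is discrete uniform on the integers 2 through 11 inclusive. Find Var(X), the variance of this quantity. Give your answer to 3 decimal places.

6.471

Per component, 1: μ=4.7, E[X²]=24.581; 2: μ=5.2, E[X²]=32.24; 3: μ=2.5, E[X²]=8.75; 4: μ=6.5, E[X²]=50.5.
E[X] = 0.23·4.7 + 0.33·5.2 + 0.23·2.5 + 0.21·6.5 = 4.737.
E[X²] = 0.23·24.581 + 0.33·32.24 + 0.23·8.75 + 0.21·50.5 = 28.9103.
Var(X) = E[X²] − (E[X])² = 28.9103 − 22.4392 = 6.47116.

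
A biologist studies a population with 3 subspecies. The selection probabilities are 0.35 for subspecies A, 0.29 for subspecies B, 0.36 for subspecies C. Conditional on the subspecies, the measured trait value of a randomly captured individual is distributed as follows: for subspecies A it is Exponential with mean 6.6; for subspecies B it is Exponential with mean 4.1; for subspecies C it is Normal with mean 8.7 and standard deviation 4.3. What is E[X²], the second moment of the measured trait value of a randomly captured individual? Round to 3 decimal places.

For each component E[X²] = Var + (mean)², giving A: 87.12; B: 33.62; C: 94.18.
Overall E[X²] = 0.35·87.12 + 0.29·33.62 + 0.36·94.18 = 74.1466.

74.147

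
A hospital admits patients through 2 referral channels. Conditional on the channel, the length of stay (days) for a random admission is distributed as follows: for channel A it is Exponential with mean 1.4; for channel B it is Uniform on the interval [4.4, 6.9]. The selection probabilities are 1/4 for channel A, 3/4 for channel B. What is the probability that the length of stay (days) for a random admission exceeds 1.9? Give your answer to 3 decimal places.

Conditional on each channel, P(X > 1.9): A: 0.257395; B: 1.
By total probability, P(X > 1.9) = 0.25·0.257395 + 0.75·1 = 0.814349.

0.814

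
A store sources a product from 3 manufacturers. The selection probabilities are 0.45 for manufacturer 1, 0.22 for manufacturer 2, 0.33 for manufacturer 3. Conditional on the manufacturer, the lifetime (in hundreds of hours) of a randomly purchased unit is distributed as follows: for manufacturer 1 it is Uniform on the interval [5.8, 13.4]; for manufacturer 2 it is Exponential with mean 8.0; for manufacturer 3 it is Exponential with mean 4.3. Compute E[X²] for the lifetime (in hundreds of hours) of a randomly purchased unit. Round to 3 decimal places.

84.001

For each component E[X²] = Var + (mean)², giving 1: 96.9733; 2: 128; 3: 36.98.
Overall E[X²] = 0.45·96.9733 + 0.22·128 + 0.33·36.98 = 84.0014.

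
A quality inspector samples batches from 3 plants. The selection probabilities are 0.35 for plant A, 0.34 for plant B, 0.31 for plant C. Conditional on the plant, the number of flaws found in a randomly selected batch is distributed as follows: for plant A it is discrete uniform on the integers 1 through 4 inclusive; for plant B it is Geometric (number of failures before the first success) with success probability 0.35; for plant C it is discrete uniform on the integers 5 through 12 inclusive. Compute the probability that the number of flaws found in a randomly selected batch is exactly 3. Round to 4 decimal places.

Conditional on each plant, P(X = 3): A: 0.25; B: 0.0961188; C: 0.
By total probability, P(X = 3) = 0.35·0.25 + 0.34·0.0961188 + 0.31·0 = 0.12018.

0.1202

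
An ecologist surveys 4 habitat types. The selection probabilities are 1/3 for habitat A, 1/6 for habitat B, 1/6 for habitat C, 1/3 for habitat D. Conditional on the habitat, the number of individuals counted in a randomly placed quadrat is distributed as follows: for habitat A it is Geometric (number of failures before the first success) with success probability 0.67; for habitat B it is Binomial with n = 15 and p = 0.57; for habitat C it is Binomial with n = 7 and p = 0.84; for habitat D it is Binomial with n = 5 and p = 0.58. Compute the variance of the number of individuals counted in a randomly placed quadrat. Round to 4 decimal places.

Per component, A: μ=0.492537, E[X²]=0.977723; B: μ=8.55, E[X²]=76.779; C: μ=5.88, E[X²]=35.5152; D: μ=2.9, E[X²]=9.628.
E[X] = 0.333333·0.492537 + 0.166667·8.55 + 0.166667·5.88 + 0.333333·2.9 = 3.53585.
E[X²] = 0.333333·0.977723 + 0.166667·76.779 + 0.166667·35.5152 + 0.333333·9.628 = 22.2509.
Var(X) = E[X²] − (E[X])² = 22.2509 − 12.5022 = 9.74874.

9.7487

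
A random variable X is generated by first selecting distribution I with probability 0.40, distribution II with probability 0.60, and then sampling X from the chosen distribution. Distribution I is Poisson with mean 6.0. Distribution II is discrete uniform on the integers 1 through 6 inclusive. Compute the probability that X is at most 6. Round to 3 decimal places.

0.843

Conditional on each component, P(X ≤ 6): I: 0.606303; II: 1.
By total probability, P(X ≤ 6) = 0.4·0.606303 + 0.6·1 = 0.842521.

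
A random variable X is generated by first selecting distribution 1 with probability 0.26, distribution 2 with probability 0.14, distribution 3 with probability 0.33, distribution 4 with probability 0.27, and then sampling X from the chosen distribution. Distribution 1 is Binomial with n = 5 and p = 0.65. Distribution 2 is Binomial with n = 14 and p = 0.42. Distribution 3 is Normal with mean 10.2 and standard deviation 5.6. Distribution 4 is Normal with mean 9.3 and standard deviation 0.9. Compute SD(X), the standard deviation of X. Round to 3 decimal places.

4.437

Per component, 1: μ=3.25, E[X²]=11.7; 2: μ=5.88, E[X²]=37.9848; 3: μ=10.2, E[X²]=135.4; 4: μ=9.3, E[X²]=87.3.
E[X] = 0.26·3.25 + 0.14·5.88 + 0.33·10.2 + 0.27·9.3 = 7.5452.
E[X²] = 0.26·11.7 + 0.14·37.9848 + 0.33·135.4 + 0.27·87.3 = 76.6129.
Var(X) = E[X²] − (E[X])² = 76.6129 − 56.93 = 19.6828.
SD(X) = √19.6828 = 4.43653.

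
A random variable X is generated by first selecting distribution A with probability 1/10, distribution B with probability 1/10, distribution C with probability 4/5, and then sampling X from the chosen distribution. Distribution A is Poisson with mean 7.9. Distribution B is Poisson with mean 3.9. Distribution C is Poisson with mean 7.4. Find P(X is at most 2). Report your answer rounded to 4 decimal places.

Conditional on each component, P(X ≤ 2): A: 0.0148687; B: 0.253125; C: 0.0218706.
By total probability, P(X ≤ 2) = 0.1·0.0148687 + 0.1·0.253125 + 0.8·0.0218706 = 0.0442959.

0.0443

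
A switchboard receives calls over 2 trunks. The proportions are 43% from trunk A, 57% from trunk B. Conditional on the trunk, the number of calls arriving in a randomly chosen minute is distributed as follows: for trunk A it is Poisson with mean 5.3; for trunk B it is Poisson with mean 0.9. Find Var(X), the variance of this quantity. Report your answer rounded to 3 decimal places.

Per component, A: μ=5.3, E[X²]=33.39; B: μ=0.9, E[X²]=1.71.
E[X] = 0.43·5.3 + 0.57·0.9 = 2.792.
E[X²] = 0.43·33.39 + 0.57·1.71 = 15.3324.
Var(X) = E[X²] − (E[X])² = 15.3324 − 7.79526 = 7.53714.

7.537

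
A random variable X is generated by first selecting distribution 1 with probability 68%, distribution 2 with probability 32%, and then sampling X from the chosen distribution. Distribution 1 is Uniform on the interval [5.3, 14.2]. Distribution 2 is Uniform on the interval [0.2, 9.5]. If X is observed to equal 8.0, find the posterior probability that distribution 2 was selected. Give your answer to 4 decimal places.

Likelihoods f(8.0 | ·): 1: 0.11236; 2: 0.107527.
Posterior ∝ prior × likelihood. Numerator for 2: 0.32·0.107527 = 0.0344086.
Normalizing constant: 0.68·0.11236 + 0.32·0.107527 = 0.110813.
P(2 | observation) = 0.0344086 / 0.110813 = 0.31051.

0.3105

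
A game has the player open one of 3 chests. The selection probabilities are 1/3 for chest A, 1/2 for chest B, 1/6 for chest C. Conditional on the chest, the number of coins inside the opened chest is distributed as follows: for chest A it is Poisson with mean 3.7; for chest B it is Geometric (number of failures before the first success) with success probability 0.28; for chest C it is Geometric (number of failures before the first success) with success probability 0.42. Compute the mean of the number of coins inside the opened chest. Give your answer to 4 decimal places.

Component means — A: 3.7; B: 2.57143; C: 1.38095.
E[X] = 0.333333·3.7 + 0.5·2.57143 + 0.166667·1.38095 = 2.74921.

2.7492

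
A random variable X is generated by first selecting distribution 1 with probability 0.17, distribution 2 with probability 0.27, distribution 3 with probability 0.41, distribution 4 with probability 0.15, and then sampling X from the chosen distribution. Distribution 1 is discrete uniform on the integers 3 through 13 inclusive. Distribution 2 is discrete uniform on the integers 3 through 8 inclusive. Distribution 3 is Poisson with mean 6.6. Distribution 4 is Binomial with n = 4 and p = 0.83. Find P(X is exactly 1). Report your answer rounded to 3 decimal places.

Conditional on each component, P(X = 1): 1: 0; 2: 0; 3: 0.00897843; 4: 0.0163112.
By total probability, P(X = 1) = 0.17·0 + 0.27·0 + 0.41·0.00897843 + 0.15·0.0163112 = 0.00612783.

0.006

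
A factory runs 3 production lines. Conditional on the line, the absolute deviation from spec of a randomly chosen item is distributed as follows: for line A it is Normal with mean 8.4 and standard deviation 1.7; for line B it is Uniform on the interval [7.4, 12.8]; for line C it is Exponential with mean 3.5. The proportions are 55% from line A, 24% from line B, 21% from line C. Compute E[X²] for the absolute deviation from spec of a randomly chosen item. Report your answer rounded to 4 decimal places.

70.6081

For each component E[X²] = Var + (mean)², giving A: 73.45; B: 104.44; C: 24.5.
Overall E[X²] = 0.55·73.45 + 0.24·104.44 + 0.21·24.5 = 70.6081.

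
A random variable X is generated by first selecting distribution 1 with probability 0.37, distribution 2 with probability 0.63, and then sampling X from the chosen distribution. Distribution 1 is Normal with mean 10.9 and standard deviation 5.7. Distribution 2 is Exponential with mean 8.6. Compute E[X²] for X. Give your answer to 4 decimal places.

For each component E[X²] = Var + (mean)², giving 1: 151.3; 2: 147.92.
Overall E[X²] = 0.37·151.3 + 0.63·147.92 = 149.171.

149.1706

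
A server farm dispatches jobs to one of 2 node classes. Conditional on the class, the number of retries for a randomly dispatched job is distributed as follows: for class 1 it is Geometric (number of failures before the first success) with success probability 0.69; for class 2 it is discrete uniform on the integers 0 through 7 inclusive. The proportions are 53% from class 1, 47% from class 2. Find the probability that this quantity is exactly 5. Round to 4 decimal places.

0.0598

Conditional on each class, P(X = 5): 1: 0.00197541; 2: 0.125.
By total probability, P(X = 5) = 0.53·0.00197541 + 0.47·0.125 = 0.059797.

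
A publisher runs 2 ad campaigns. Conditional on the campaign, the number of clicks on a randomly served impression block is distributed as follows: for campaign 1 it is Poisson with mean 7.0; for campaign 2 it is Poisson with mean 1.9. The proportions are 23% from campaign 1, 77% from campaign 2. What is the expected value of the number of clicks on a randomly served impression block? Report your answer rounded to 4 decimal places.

3.0730

Component means — 1: 7; 2: 1.9.
E[X] = 0.23·7 + 0.77·1.9 = 3.073.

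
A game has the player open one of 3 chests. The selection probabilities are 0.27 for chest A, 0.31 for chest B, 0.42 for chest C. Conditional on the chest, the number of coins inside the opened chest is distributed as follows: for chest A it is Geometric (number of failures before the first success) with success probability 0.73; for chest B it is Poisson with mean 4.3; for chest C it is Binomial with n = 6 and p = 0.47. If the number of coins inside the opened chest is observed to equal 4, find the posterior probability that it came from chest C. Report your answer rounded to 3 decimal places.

0.586

Likelihoods P(X=4 | ·): A: 0.00387952; B: 0.193284; C: 0.205605.
Posterior ∝ prior × likelihood. Numerator for C: 0.42·0.205605 = 0.0863543.
Normalizing constant: 0.27·0.00387952 + 0.31·0.193284 + 0.42·0.205605 = 0.14732.
P(C | observation) = 0.0863543 / 0.14732 = 0.586169.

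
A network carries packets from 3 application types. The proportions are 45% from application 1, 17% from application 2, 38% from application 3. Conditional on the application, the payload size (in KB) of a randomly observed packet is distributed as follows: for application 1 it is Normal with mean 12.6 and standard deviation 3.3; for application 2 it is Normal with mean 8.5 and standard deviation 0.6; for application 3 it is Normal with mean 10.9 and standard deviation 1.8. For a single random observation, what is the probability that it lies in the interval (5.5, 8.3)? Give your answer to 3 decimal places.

Conditional on each application, P(5.5 < X < 8.3): 1: 0.0805644; 2: 0.369441; 3: 0.0729571.
By total probability, P(5.5 < X < 8.3) = 0.45·0.0805644 + 0.17·0.369441 + 0.38·0.0729571 = 0.126783.

0.127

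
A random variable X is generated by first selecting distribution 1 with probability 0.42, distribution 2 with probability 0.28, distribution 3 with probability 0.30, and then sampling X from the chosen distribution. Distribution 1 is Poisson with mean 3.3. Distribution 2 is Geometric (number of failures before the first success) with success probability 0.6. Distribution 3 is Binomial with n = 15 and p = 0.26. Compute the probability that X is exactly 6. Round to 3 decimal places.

Conditional on each component, P(X = 6): 1: 0.0661575; 2: 0.0024576; 3: 0.10288.
By total probability, P(X = 6) = 0.42·0.0661575 + 0.28·0.0024576 + 0.3·0.10288 = 0.0593382.

0.059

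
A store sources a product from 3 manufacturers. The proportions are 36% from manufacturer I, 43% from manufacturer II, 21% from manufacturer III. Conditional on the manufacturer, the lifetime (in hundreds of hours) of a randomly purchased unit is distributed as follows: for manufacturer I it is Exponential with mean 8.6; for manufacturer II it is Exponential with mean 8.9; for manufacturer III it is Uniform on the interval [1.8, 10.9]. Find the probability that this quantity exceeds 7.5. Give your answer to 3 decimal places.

Conditional on each manufacturer, P(X > 7.5): I: 0.418076; II: 0.430548; III: 0.373626.
By total probability, P(X > 7.5) = 0.36·0.418076 + 0.43·0.430548 + 0.21·0.373626 = 0.414104.

0.414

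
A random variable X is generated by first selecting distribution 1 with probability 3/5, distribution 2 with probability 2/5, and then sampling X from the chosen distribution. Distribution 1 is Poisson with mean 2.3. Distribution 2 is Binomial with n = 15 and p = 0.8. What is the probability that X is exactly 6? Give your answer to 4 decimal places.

Conditional on each component, P(X = 6): 1: 0.0206138; 2: 0.00067176.
By total probability, P(X = 6) = 0.6·0.0206138 + 0.4·0.00067176 = 0.012637.

0.0126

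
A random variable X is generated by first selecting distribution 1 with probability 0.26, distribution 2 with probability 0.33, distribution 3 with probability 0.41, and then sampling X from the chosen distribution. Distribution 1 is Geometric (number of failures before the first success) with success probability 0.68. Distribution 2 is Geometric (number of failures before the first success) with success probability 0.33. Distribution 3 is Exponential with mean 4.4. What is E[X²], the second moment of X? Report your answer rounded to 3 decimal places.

For each component E[X²] = Var + (mean)², giving 1: 0.913495; 2: 10.2746; 3: 38.72.
Overall E[X²] = 0.26·0.913495 + 0.33·10.2746 + 0.41·38.72 = 19.5033.

19.503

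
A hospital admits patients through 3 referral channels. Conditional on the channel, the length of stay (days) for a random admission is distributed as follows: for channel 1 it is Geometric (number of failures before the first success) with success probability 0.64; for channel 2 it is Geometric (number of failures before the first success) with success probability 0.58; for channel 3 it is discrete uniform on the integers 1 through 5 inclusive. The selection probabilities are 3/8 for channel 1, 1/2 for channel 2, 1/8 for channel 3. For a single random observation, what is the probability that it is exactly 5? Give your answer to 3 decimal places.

Conditional on each channel, P(X = 5): 1: 0.00386984; 2: 0.00758009; 3: 0.2.
By total probability, P(X = 5) = 0.375·0.00386984 + 0.5·0.00758009 + 0.125·0.2 = 0.0302412.

0.030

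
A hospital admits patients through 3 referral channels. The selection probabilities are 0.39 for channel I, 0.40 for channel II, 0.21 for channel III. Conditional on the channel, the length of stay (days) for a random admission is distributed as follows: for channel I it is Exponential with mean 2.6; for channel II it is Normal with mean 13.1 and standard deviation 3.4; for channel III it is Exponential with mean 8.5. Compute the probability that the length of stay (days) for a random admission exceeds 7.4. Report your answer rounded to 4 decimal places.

Conditional on each channel, P(X > 7.4): I: 0.0580672; II: 0.953177; III: 0.418705.
By total probability, P(X > 7.4) = 0.39·0.0580672 + 0.4·0.953177 + 0.21·0.418705 = 0.491845.

0.4918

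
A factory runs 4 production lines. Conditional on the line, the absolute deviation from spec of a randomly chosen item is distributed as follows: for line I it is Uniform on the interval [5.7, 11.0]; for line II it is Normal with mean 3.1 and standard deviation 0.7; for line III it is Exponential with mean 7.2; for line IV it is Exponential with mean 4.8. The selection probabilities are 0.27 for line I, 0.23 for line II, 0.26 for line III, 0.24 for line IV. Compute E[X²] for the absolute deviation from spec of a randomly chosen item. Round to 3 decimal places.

For each component E[X²] = Var + (mean)², giving I: 72.0633; II: 10.1; III: 103.68; IV: 46.08.
Overall E[X²] = 0.27·72.0633 + 0.23·10.1 + 0.26·103.68 + 0.24·46.08 = 59.7961.

59.796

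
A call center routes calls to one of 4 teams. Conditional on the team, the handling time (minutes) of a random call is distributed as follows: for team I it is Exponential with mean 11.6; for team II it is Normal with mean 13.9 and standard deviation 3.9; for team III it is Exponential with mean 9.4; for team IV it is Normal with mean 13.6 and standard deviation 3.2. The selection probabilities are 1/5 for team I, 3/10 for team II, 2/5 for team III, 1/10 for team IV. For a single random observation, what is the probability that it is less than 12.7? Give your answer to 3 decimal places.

0.582

Conditional on each team, P(X < 12.7): I: 0.665403; II: 0.379158; III: 0.741035; IV: 0.389259.
By total probability, P(X < 12.7) = 0.2·0.665403 + 0.3·0.379158 + 0.4·0.741035 + 0.1·0.389259 = 0.582168.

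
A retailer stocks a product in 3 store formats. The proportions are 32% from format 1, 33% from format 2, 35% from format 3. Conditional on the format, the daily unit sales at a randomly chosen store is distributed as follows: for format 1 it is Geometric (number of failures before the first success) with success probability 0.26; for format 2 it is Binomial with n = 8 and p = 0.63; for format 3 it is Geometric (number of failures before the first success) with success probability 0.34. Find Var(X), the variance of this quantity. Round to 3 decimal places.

Per component, 1: μ=2.84615, E[X²]=19.0473; 2: μ=5.04, E[X²]=27.2664; 3: μ=1.94118, E[X²]=9.47751.
E[X] = 0.32·2.84615 + 0.33·5.04 + 0.35·1.94118 = 3.25338.
E[X²] = 0.32·19.0473 + 0.33·27.2664 + 0.35·9.47751 = 18.4102.
Var(X) = E[X²] − (E[X])² = 18.4102 − 10.5845 = 7.8257.

7.826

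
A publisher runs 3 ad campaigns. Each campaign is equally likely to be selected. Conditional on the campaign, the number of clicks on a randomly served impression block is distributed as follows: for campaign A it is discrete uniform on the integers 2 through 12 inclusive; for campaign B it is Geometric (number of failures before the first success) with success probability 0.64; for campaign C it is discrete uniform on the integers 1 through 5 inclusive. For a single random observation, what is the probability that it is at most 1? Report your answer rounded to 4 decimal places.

Conditional on each campaign, P(X ≤ 1): A: 0; B: 0.8704; C: 0.2.
By total probability, P(X ≤ 1) = 0.333333·0 + 0.333333·0.8704 + 0.333333·0.2 = 0.3568.

0.3568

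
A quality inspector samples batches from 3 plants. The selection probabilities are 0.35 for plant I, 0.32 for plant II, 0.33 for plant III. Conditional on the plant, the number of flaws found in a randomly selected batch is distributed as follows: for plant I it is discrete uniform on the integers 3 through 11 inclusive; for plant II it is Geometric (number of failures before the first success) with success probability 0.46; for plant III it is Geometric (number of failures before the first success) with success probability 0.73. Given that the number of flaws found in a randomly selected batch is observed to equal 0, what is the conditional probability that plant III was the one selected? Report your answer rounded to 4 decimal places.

0.6207

Likelihoods P(X=0 | ·): I: 0; II: 0.46; III: 0.73.
Posterior ∝ prior × likelihood. Numerator for III: 0.33·0.73 = 0.2409.
Normalizing constant: 0.35·0 + 0.32·0.46 + 0.33·0.73 = 0.3881.
P(III | observation) = 0.2409 / 0.3881 = 0.620716.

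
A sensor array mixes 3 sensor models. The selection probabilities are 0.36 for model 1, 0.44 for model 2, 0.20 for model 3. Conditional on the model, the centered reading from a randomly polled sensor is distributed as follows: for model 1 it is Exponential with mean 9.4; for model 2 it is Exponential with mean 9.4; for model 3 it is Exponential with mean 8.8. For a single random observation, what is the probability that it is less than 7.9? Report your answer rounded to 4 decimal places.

0.5733

Conditional on each model, P(X < 7.9): 1: 0.568473; 2: 0.568473; 3: 0.592505.
By total probability, P(X < 7.9) = 0.36·0.568473 + 0.44·0.568473 + 0.2·0.592505 = 0.57328.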